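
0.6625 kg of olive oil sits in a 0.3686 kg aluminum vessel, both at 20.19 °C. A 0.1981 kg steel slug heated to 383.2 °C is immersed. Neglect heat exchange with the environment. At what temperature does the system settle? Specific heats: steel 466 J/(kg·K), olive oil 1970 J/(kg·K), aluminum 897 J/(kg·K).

Net heat exchanged in the isolated system is zero:
0.1981×466×(T − 383.2) + 0.6625×1970×(T − 20.19) + 0.3686×897×(T − 20.19) = 0
92.31(T − 383.2) + 1305.1(T − 20.19) + 330.63(T − 20.19) = 0
1728.1 T = 68401
T = 68401 / 1728.1 = 39.6 °C

T_f ≈ 39.6 °C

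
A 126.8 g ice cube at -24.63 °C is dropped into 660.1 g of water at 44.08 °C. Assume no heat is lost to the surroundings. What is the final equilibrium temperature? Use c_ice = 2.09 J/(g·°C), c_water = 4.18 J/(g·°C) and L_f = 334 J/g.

Setting the total heat transfer to zero:
ice -24.63→0 °C: 126.8×2.09×24.63 = 6527.2
  latent heat to melt: 126.8×334 = 42351
  meltwater 0→T: 126.8×4.18×T = 530.02 T
  water: 2759.2(T − 44.08)
3289.2 T = 121626 − 48878 = 72748
T ≈ 22.12 °C (positive, so assuming full melt was valid).

T_f ≈ 22.1 °C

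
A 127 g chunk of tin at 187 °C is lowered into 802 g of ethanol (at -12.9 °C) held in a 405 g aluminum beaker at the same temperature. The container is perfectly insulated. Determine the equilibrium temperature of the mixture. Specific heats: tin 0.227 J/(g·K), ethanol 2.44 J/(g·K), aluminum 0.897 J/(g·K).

Net heat exchanged in the isolated system is zero:
127·0.227·(T − 187) + 802·2.44·(T − (-12.9)) + 405·0.897·(T − (-12.9)) = 0
28.83(T − 187) + 1956.9(T − (-12.9)) + 363.29(T − (-12.9)) = 0
(28.83 + 1956.9 + 363.29) T = 28.83·187 + 1956.9·(-12.9) + 363.29·(-12.9)
T = -24539/2349 ≈ -10.45 °C

T_f ≈ -10.4 °C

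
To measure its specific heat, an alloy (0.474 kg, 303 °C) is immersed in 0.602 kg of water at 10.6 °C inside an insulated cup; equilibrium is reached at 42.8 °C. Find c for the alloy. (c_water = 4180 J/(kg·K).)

c ≈ 657 J/(kg·K)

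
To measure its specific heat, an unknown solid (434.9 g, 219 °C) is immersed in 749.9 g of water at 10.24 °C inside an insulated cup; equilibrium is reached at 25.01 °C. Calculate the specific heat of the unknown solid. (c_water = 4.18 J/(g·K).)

c ≈ 0.549 J/(g·K)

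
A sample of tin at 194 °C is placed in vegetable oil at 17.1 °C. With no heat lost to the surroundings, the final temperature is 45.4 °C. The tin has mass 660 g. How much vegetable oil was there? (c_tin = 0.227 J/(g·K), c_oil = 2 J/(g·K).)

m ≈ 393 g

Conservation of energy gives ΣQ = 0:
660·0.227·(45.4 − 194) + m·2·(45.4 − 17.1) = 0
56.6 m = 22263
m = 22263/56.6 ≈ 393.3 g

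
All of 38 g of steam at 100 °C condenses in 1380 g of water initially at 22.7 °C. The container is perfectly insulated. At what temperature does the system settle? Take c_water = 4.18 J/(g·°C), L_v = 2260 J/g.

Heat gained plus heat lost sum to zero:
condense steam: −38×2260 = −85880; condensate cools 100→T: 38×4.18×(T − 100) = 158.84(T − 100); original water: 5768.4(T − 22.7)
5927.2 T = 85880 + 15884 + 130943 = 232707
T ≈ 39.26 °C, under the boiling point, so the assumption holds.

T_f ≈ 39.3 °C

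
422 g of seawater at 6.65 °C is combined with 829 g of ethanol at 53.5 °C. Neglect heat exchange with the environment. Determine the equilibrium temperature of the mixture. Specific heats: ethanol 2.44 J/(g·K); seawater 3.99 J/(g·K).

Energy conservation, ΣQ = 0:
829*2.44*(T − 53.5) + 422*3.99*(T − 6.65) = 0
(2022.8 + 1683.8) T = 2022.8*53.5 + 1683.8*6.65
T ≈ 32.22 °C

T_f ≈ 32.2 °C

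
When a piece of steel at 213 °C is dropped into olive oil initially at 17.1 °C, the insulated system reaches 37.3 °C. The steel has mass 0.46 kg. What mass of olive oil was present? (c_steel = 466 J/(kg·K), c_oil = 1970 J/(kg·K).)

|Q_steel| = |Q_oil|:
0.46×466×(213 − 37.3) = m×1970×(37.3 − 17.1)
39794 m = 37663  ⇒  m ≈ 0.9465 kg

m ≈ 0.946 kg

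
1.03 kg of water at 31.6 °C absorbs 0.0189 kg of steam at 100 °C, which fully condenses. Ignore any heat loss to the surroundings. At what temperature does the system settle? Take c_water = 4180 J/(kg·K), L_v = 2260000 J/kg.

Heat gained plus heat lost sum to zero:
steam→water at 100 °C releases m L_v = 0.0189·2260000 = 42714; condensed water 100 °C→T: 79(T − 100); water warms: 1.03·4180·(T − 31.6) = 4305.4(T − 31.6)
4384.4 T = 42714 + 7900.2 + 136051 = 186665
T ≈ 42.57 °C (< 100 °C, so full condensation is consistent).

T_f ≈ 42.6 °C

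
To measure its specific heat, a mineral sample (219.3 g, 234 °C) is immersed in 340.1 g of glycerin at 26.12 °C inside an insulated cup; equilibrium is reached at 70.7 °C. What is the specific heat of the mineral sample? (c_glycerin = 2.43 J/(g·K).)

c ≈ 1.03 J/(g·K)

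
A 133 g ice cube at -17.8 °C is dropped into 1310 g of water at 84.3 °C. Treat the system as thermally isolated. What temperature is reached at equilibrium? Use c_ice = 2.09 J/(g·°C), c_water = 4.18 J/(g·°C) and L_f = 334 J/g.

T_f ≈ 68.3 °C

Heat gained plus heat lost sum to zero:
ice -17.8→0 °C: 133×2.09×17.8 = 4947.9; fusion: m_ice L_f = 133×334 = 44422; meltwater 0→T: 133×4.18×T = 555.94 T; water: 5475.8(T − 84.3)
6031.7 T = 461610 − 49370 = 412240
T ≈ 68.35 °C (positive, so assuming full melt was valid).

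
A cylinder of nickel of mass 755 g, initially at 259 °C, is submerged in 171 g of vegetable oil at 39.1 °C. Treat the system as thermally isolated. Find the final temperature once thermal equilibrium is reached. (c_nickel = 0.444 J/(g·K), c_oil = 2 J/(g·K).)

T_f ≈ 147.9 °C

Conservation of energy gives ΣQ = 0:
755·0.444·(T − 259) + 171·2·(T − 39.1) = 0
(335.22 + 342) T = 335.22·259 + 342·39.1
T ≈ 147.95 °C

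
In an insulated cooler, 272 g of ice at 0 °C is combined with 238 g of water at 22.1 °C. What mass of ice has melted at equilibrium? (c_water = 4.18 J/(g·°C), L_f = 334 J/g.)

m_melted ≈ 65.8 g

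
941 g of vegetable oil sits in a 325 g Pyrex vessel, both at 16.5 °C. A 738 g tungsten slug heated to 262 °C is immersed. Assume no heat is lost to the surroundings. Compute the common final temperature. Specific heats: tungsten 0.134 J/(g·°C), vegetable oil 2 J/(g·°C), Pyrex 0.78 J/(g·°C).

Taking heat into each body as positive, Σ m c ΔT = 0:
738×0.134×(T − 262) + 941×2×(T − 16.5) + 325×0.78×(T − 16.5) = 0
98.89(T − 262) + 1882(T − 16.5) + 253.5(T − 16.5) = 0
(98.89 + 1882 + 253.5) T = 98.89×262 + 1882×16.5 + 253.5×16.5
T ≈ 27.37 °C

T_f ≈ 27.4 °C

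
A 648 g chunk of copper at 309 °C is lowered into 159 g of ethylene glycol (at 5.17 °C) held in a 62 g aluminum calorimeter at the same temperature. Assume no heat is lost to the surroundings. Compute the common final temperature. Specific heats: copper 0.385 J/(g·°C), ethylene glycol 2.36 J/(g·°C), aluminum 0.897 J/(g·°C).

Taking heat into each body as positive, Σ m c ΔT = 0:
648*0.385*(T − 309) + 159*2.36*(T − 5.17) + 62*0.897*(T − 5.17) = 0
249.48(T − 309) + 375.24(T − 5.17) + 55.61(T − 5.17) = 0
680.33 T = 79317
T = 79317 / 680.33 = 117 °C

T_f ≈ 116.6 °C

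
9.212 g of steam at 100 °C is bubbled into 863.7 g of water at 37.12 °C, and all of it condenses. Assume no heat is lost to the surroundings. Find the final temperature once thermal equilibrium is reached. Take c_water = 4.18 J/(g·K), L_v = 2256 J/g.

Net heat exchanged in the isolated system is zero:
latent heat released on condensation: 9.212·2256 = 20782; condensate cools 100→T: 9.212·4.18·(T − 100) = 38.51(T − 100); water warms: 863.7·4.18·(T − 37.12) = 3610.3(T − 37.12)
3648.8 T = 20782 + 3850.6 + 134013 = 158646
T ≈ 43.48 °C (< 100 °C, so full condensation is consistent).

T_f ≈ 43.5 °C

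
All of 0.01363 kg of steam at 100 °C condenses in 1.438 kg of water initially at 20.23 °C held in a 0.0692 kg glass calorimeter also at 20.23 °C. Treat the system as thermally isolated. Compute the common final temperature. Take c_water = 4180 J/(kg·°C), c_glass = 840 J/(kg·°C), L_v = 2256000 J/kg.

Setting the total heat transfer to zero:
steam→water at 100 °C releases m L_v = 0.01363·2256000 = 30749
  condensate cools 100→T: 0.01363·4180·(T − 100) = 56.97(T − 100)
  water warms: 1.438·4180·(T − 20.23) = 6010.8(T − 20.23)
  glass cup: 0.0692·840·(T − 20.23) = 58.13(T − 20.23)
6125.9 T = 30749 + 5697.3 + 122775 = 159222
T ≈ 25.99 °C (< 100 °C, so full condensation is consistent).

T_f ≈ 26.0 °C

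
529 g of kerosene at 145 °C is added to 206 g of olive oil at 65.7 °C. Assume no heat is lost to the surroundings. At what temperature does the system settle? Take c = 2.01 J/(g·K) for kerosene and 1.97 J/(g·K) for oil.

T_f ≈ 123.1 °C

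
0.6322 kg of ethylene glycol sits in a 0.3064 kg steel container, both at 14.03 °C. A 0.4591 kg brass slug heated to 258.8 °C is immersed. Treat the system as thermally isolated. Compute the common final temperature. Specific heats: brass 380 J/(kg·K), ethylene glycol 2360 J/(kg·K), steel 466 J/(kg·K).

T_f ≈ 37.6 °C

Net heat exchanged in the isolated system is zero:
0.4591*380*(T − 258.8) + 0.6322*2360*(T − 14.03) + 0.3064*466*(T − 14.03) = 0
174.46(T − 258.8) + 1492(T − 14.03) + 142.78(T − 14.03) = 0
(174.46 + 1492 + 142.78) T = 174.46*258.8 + 1492*14.03 + 142.78*14.03
T = 68086 / 1809.2 = 37.6 °C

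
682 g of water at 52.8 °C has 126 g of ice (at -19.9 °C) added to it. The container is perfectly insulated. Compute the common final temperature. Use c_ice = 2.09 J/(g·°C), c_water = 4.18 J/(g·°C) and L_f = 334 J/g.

T_f ≈ 30.6 °C

Taking heat into each body as positive, Σ m c ΔT = 0:
warm ice to 0 °C: 126·2.09·(0 − (-19.9)) = 5240.5
  latent heat to melt: 126·334 = 42084
  warm the meltwater: 526.68 T
  water cools: 682·4.18·(T − 52.8) = 2850.8(T − 52.8)
3377.4 T = 150520 − 47324 = 103196
T ≈ 30.55 °C — above 0 °C, consistent with complete melting.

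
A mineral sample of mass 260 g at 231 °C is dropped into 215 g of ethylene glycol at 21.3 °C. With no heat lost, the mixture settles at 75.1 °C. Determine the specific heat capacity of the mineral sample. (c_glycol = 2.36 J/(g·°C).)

Net heat exchanged in the isolated system is zero:
260×c×(75.1 − 231) + 215×2.36×(75.1 − 21.3) = 0
-40534 c = -27298
c = -27298/-40534 ≈ 0.6735 J/(g·°C)

c ≈ 0.673 J/(g·°C)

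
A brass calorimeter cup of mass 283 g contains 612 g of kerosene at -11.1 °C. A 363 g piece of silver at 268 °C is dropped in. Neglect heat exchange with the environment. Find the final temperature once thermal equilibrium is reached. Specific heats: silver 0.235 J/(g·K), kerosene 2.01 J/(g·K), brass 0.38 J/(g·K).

T_f ≈ 5.6 °C

Setting the total heat transfer to zero:
363×0.235×(T − 268) + 612×2.01×(T − (-11.1)) + 283×0.38×(T − (-11.1)) = 0
85.3(T − 268) + 1230.1(T − (-11.1)) + 107.54(T − (-11.1)) = 0
(85.3 + 1230.1 + 107.54) T = 85.3×268 + 1230.1×(-11.1) + 107.54×(-11.1)
T = 8013.7 / 1423 = 5.63 °C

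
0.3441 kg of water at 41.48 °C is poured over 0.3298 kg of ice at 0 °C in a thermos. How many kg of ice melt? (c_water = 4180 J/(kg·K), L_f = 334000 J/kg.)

m_melted ≈ 0.179 kg

Heat available from the water dropping to 0 °C: 0.3441×4180×41.48 = 59662 J.
Fully melting the ice requires m_ice L_f = 0.3298×334000 = 110153 J.
Since 59662 < 110153 J, not all the ice melts; equilibrium is at 0 °C.
m_melt = 59662 / L_f = 0.1786 kg.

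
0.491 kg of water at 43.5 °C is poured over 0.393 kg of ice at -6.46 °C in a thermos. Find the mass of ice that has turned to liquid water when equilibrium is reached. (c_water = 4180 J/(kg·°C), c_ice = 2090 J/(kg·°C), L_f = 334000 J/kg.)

Water can give up m c ΔT = 0.491·4180·43.5 = 89279 J before reaching 0 °C.
Of that, 0.393·2090·6.46 = 5306.1 J goes to bring the ice to 0 °C, leaving 83972 J.
Melting all 0.393 kg of ice would need 0.393·334000 = 131262 J.
That's not enough to melt it all — equilibrium is at 0 °C with ice remaining.
m_melt = 83972 / L_f = 0.2514 kg.

m_melted ≈ 0.251 kg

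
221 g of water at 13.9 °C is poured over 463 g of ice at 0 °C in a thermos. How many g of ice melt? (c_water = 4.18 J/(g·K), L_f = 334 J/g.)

m_melted ≈ 38.4 g

Cooling the water to 0 °C releases 221·4.18·13.9 = 12841 J.
Fully melting the ice requires m_ice L_f = 463·334 = 154642 J.
Since 12841 < 154642 J, not all the ice melts; equilibrium is at 0 °C.
m_melt = 12841 / L_f = 38.44 g.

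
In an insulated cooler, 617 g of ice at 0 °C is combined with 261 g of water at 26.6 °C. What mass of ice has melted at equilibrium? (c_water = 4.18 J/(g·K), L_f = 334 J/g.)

Water can give up m c ΔT = 261·4.18·26.6 = 29020 J before reaching 0 °C.
Fully melting the ice requires m_ice L_f = 617·334 = 206078 J.
29020 J < 206078 J, so only part of the ice melts and the system sits at 0 °C.
Mass melted = 29020/334 ≈ 86.89 g.

m_melted ≈ 86.9 g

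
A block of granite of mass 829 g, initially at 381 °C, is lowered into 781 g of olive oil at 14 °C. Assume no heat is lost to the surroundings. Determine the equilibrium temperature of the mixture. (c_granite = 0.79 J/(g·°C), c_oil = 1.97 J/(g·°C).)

Conservation of energy gives ΣQ = 0:
829·0.79·(T − 381) + 781·1.97·(T − 14) = 0
654.91(T − 381) + 1538.6(T − 14) = 0
2193.5 T = 271061
T = 271061 / 2193.5 = 124 °C

T_f ≈ 123.6 °C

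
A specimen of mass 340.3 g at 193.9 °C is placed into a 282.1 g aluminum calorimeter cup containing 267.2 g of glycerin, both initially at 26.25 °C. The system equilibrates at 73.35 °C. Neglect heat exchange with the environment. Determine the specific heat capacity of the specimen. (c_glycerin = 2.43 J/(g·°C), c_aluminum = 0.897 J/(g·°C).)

Setting the total heat transfer to zero:
340.3×c×(73.35 − 193.9) + 267.2×2.43×(73.35 − 26.25) + 282.1×0.897×(73.35 − 26.25) = 0
-41023 c = -42500
c = -42500/-41023 ≈ 1.036 J/(g·°C)

c ≈ 1.04 J/(g·°C)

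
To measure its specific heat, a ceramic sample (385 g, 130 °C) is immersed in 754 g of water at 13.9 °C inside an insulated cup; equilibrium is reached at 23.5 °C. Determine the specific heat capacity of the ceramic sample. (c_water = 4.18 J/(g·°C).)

Taking heat into each body as positive, Σ m c ΔT = 0:
385×c×(23.5 − 130) + 754×4.18×(23.5 − 13.9) = 0
-41002 c = -30257
c = -30257/-41002 ≈ 0.7379 J/(g·°C)

c ≈ 0.738 J/(g·°C)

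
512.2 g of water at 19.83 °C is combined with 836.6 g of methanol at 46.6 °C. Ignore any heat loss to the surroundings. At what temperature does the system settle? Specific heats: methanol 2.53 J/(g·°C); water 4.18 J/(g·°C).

T_f ≈ 33.1 °C

With ΣQ=0 the equilibrium temperature is the m·c-weighted mean:
T_f = (2116.6*46.6 + 2141*19.83) / (2116.6 + 2141)
    = 141089 / 4257.6 ≈ 33.14 °C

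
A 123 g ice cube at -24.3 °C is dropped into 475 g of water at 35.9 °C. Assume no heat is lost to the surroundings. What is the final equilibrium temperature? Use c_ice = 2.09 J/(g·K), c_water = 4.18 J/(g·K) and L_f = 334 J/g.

Net heat exchanged in the isolated system is zero:
warm ice to 0 °C: 123·2.09·(0 − (-24.3)) = 6246.8; melt ice: 123·334 = 41082; meltwater 0→T: 123·4.18·T = 514.14 T; water: 1985.5(T − 35.9)
2499.6 T = 71279 − 47329 = 23951
T ≈ 9.58 °C. Since T > 0 °C, the all-ice-melts assumption holds.

T_f ≈ 9.6 °C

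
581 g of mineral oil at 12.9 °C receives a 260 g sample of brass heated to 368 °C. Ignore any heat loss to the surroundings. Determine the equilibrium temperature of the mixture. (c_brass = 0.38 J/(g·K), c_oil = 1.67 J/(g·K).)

T_f = Σ m_i c_i T_i / Σ m_i c_i:
T_f = (98.8×368 + 970.27×12.9) / (98.8 + 970.27)
    = 48875 / 1069.1 ≈ 45.72 °C

T_f ≈ 45.7 °C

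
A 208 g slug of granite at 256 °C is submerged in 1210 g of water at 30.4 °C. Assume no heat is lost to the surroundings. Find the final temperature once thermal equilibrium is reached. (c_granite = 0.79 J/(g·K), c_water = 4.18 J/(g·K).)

Taking heat into each body as positive, Σ m c ΔT = 0:
208×0.79×(T − 256) + 1210×4.18×(T − 30.4) = 0
164.32(T − 256) + 5057.8(T − 30.4) = 0
(164.32 + 5057.8) T = 164.32×256 + 5057.8×30.4
T = 195823/5222.1 ≈ 37.50 °C

T_f ≈ 37.5 °C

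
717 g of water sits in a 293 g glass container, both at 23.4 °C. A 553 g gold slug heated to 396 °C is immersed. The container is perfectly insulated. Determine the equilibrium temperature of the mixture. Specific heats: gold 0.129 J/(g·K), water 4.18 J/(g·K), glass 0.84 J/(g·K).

Heat gained plus heat lost sum to zero:
553×0.129×(T − 396) + 717×4.18×(T − 23.4) + 293×0.84×(T − 23.4) = 0
71.34(T − 396) + 2997.1(T − 23.4) + 246.12(T − 23.4) = 0
(71.34 + 2997.1 + 246.12) T = 71.34×396 + 2997.1×23.4 + 246.12×23.4
T = 104140 / 3314.5 = 31.4 °C

T_f ≈ 31.4 °C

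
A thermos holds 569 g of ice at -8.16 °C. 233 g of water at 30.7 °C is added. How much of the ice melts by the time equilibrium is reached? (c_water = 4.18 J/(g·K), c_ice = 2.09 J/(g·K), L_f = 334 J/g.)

Water can give up m c ΔT = 233×4.18×30.7 = 29900 J before reaching 0 °C.
Warming the ice to 0 °C takes 569×2.09×8.16 = 9704 J, leaving 20196 J for melting.
To melt every bit of ice: 569×334 = 190046 J.
20196 J < 190046 J, so only part of the ice melts and the system sits at 0 °C.
m_melted×334 = 20196  ⇒  m_melted ≈ 60.47 g.

m_melted ≈ 60.5 g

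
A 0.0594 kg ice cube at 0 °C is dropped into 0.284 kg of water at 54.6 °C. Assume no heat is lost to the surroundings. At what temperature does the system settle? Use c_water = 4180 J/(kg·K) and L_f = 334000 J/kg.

Energy conservation, ΣQ = 0:
melt ice: 0.0594×334000 = 19840; meltwater 0→T: 0.0594×4180×T = 248.29 T; water: 1187.1(T − 54.6)
1435.4 T = 64817 − 19840 = 44977
T ≈ 31.33 °C — above 0 °C, consistent with complete melting.

T_f ≈ 31.3 °C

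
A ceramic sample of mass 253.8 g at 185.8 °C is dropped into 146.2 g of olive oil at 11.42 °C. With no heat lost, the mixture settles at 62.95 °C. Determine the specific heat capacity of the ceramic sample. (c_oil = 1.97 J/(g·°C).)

m_s c (T_s − T_f) = m_oil c_oil (T_f − T_0):
253.8·c·(185.8 − 62.95) = 146.2·1.97·(62.95 − 11.42)
31179 c = 14841  ⇒  c ≈ 0.476 J/(g·°C)

c ≈ 0.476 J/(g·°C)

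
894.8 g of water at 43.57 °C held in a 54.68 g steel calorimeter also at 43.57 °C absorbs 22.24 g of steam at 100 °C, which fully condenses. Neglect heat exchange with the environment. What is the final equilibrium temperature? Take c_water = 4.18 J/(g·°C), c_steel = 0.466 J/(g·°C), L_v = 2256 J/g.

Setting the total heat transfer to zero:
steam→water at 100 °C releases m L_v = 22.24×2256 = 50173
  condensate cools 100→T: 22.24×4.18×(T − 100) = 92.96(T − 100)
  water warms: 894.8×4.18×(T − 43.57) = 3740.3(T − 43.57)
  steel cup: 54.68×0.466×(T − 43.57) = 25.48(T − 43.57)
3858.7 T = 50173 + 9296.3 + 164074 = 223543
T ≈ 57.93 °C (< 100 °C, so full condensation is consistent).

T_f ≈ 57.9 °C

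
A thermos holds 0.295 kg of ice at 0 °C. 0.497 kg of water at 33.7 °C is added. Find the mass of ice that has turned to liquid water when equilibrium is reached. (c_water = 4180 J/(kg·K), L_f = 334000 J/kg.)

Water can give up m c ΔT = 0.497·4180·33.7 = 70010 J before reaching 0 °C.
To melt every bit of ice: 0.295·334000 = 98530 J.
70010 J < 98530 J, so only part of the ice melts and the system sits at 0 °C.
m_melted·334000 = 70010  ⇒  m_melted ≈ 0.2096 kg.

m_melted ≈ 0.21 kg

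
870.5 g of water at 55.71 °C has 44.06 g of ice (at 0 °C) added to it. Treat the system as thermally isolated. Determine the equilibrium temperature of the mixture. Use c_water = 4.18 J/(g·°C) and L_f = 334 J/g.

T_f ≈ 49.2 °C

Let T be the final temperature. ΣQ_i = 0:
melt ice: 44.06×334 = 14716
  meltwater 0→T: 44.06×4.18×T = 184.17 T
  water cools: 870.5×4.18×(T − 55.71) = 3638.7(T − 55.71)
3822.9 T = 202711 − 14716 = 187995
T ≈ 49.18 °C. Since T > 0 °C, the all-ice-melts assumption holds.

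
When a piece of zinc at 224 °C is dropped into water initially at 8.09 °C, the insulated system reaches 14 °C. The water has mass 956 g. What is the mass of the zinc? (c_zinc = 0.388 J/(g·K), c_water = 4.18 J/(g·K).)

m ≈ 290 g

|Q_zinc| = |Q_water|:
m×0.388×(224 − 14) = 956×4.18×(14 − 8.09)
81.48 m = 23617  ⇒  m ≈ 289.8 g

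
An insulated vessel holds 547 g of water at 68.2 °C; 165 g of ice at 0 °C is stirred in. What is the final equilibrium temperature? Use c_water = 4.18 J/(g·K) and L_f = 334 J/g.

T_f ≈ 33.9 °C

Sum of m c ΔT and latent-heat terms is zero:
melt ice: 165×334 = 55110
  meltwater 0→T: 165×4.18×T = 689.7 T
  water: 2286.5(T − 68.2)
2976.2 T = 155937 − 55110 = 100827
T ≈ 33.88 °C (positive, so assuming full melt was valid).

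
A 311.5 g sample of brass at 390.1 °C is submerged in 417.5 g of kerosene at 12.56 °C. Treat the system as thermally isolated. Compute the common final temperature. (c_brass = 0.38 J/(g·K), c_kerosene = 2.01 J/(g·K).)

T_f ≈ 59.2 °C

Net heat exchanged in the isolated system is zero:
311.5×0.38×(T − 390.1) + 417.5×2.01×(T − 12.56) = 0
957.54 T = 56716
T ≈ 59.23 °C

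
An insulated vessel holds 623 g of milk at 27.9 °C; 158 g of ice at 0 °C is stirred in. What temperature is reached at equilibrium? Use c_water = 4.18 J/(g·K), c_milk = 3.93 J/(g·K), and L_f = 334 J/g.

Let T be the final temperature. ΣQ_i = 0:
fusion: m_ice L_f = 158·334 = 52772
  warm the meltwater: 660.44 T
  milk: 2448.4(T − 27.9)
3108.8 T = 68310 − 52772 = 15538
T ≈ 5.00 °C — above 0 °C, consistent with complete melting.

T_f ≈ 5.0 °C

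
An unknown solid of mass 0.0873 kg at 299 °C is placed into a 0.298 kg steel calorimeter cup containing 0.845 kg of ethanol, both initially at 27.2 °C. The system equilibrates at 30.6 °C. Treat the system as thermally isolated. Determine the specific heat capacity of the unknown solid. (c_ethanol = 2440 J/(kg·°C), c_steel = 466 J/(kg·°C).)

Heat gained plus heat lost sum to zero:
0.0873·c·(30.6 − 299) + 0.845·2440·(30.6 − 27.2) + 0.298·466·(30.6 − 27.2) = 0
-23.43 c = -7482.3
c = -7482.3/-23.43 ≈ 319.3 J/(kg·°C)

c ≈ 319 J/(kg·°C)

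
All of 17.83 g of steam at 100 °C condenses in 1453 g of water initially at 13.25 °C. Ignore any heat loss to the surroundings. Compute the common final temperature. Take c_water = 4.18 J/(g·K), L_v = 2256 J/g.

Energy balance with sensible and latent terms:
condense steam: −17.83×2256 = −40224; condensate cools 100→T: 17.83×4.18×(T − 100) = 74.53(T − 100); water warms: 1453×4.18×(T − 13.25) = 6073.5(T − 13.25)
6148.1 T = 40224 + 7452.9 + 80474 = 128152
T ≈ 20.84 °C, under the boiling point, so the assumption holds.

T_f ≈ 20.8 °C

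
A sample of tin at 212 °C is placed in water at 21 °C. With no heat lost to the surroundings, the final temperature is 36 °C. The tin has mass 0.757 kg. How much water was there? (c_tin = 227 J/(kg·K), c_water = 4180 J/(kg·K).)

m ≈ 0.482 kg

Heat lost by the tin = heat gained by the water:
0.757×227×(212 − 36) = m×4180×(36 − 21)
62700 m = 30244  ⇒  m ≈ 0.4824 kg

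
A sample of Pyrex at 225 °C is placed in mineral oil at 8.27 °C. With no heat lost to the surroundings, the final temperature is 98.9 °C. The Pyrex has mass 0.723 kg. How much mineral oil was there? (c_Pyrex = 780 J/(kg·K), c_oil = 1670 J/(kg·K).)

m ≈ 0.47 kg

Conservation of energy gives ΣQ = 0:
0.723·780·(98.9 − 225) + m·1670·(98.9 − 8.27) = 0
151352 m = 71113
m = 71113/151352 ≈ 0.4699 kg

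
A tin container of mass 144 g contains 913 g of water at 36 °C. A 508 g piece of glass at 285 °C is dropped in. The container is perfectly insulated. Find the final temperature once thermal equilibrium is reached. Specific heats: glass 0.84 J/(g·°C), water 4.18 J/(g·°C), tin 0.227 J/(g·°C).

T_f ≈ 60.9 °C

Setting the total heat transfer to zero:
508*0.84*(T − 285) + 913*4.18*(T − 36) + 144*0.227*(T − 36) = 0
426.72(T − 285) + 3816.3(T − 36) + 32.69(T − 36) = 0
4275.7 T = 260180
T ≈ 60.85 °C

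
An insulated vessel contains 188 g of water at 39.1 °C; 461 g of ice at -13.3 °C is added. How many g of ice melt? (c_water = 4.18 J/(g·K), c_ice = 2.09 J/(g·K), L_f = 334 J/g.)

m_melted ≈ 53.6 g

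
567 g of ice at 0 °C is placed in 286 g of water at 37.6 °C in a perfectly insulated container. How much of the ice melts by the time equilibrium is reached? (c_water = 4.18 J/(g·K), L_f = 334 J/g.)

Water can give up m c ΔT = 286×4.18×37.6 = 44950 J before reaching 0 °C.
Fully melting the ice requires m_ice L_f = 567×334 = 189378 J.
That's not enough to melt it all — equilibrium is at 0 °C with ice remaining.
m_melted×334 = 44950  ⇒  m_melted ≈ 134.6 g.

m_melted ≈ 135 g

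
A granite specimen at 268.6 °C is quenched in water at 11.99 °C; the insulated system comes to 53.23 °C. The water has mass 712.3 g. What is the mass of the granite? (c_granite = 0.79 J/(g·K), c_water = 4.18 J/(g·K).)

m ≈ 722 g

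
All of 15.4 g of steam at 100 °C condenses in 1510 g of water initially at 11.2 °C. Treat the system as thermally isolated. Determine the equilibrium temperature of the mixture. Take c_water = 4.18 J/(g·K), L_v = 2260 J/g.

T_f ≈ 17.6 °C

Heat gained plus heat lost sum to zero:
steam→water at 100 °C releases m L_v = 15.4×2260 = 34804
  condensed water 100 °C→T: 64.37(T − 100)
  original water: 6311.8(T − 11.2)
6376.2 T = 34804 + 6437.2 + 70692 = 111933
T ≈ 17.55 °C, under the boiling point, so the assumption holds.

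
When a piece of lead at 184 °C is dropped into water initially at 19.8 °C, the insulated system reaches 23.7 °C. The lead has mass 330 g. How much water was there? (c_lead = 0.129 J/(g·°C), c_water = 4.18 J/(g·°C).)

Setting the total heat transfer to zero:
330×0.129×(23.7 − 184) + m×4.18×(23.7 − 19.8) = 0
16.3 m = 6824
m = 6824/16.3 ≈ 418.6 g

m ≈ 419 g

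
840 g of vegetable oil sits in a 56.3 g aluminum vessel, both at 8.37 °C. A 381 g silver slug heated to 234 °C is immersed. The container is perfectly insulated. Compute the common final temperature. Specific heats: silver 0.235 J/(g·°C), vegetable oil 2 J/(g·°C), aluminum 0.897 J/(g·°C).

T_f ≈ 19.5 °C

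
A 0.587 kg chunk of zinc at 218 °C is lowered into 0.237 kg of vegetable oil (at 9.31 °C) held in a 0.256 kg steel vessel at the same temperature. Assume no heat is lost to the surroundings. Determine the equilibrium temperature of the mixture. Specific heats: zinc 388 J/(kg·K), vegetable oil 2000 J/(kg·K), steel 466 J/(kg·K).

Conservation of energy gives ΣQ = 0:
0.587×388×(T − 218) + 0.237×2000×(T − 9.31) + 0.256×466×(T − 9.31) = 0
(227.76 + 474 + 119.3) T = 227.76×218 + 474×9.31 + 119.3×9.31
T = 55174/821.05 ≈ 67.20 °C

T_f ≈ 67.2 °C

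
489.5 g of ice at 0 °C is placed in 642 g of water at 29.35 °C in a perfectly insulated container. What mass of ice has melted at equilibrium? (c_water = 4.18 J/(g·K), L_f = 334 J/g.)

Water can give up m c ΔT = 642·4.18·29.35 = 78762 J before reaching 0 °C.
Fully melting the ice requires m_ice L_f = 489.5·334 = 163493 J.
Since 78762 < 163493 J, not all the ice melts; equilibrium is at 0 °C.
m_melt = 78762 / L_f = 235.8 g.

m_melted ≈ 236 g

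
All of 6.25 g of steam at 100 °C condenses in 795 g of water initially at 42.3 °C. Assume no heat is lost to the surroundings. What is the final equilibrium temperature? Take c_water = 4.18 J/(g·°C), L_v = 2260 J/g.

Sum of m c ΔT and latent-heat terms is zero:
latent heat released on condensation: 6.25×2260 = 14125
  condensed water 100 °C→T: 26.12(T − 100)
  original water: 3323.1(T − 42.3)
3349.2 T = 14125 + 2612.5 + 140567 = 157305
T ≈ 46.97 °C, under the boiling point, so the assumption holds.

T_f ≈ 47.0 °C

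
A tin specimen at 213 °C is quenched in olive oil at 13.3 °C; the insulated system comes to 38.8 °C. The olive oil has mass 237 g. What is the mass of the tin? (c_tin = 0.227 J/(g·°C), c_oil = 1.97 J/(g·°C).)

m ≈ 301 g

Heat lost by the tin = heat gained by the oil:
m×0.227×(213 − 38.8) = 237×1.97×(38.8 − 13.3)
39.54 m = 11906  ⇒  m ≈ 301.1 g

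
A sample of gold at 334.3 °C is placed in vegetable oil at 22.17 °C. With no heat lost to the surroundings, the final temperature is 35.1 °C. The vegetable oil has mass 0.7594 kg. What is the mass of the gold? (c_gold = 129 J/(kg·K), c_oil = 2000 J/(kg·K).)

m ≈ 0.509 kg

Conservation of energy gives ΣQ = 0:
m×129×(35.1 − 334.3) + 0.7594×2000×(35.1 − 22.17) = 0
-38597 m = -19638
m = -19638/-38597 ≈ 0.5088 kg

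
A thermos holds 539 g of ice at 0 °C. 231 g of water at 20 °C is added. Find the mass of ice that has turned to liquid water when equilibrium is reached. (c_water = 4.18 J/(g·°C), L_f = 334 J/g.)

m_melted ≈ 57.8 g

Heat available from the water dropping to 0 °C: 231×4.18×20 = 19312 J.
Fully melting the ice requires m_ice L_f = 539×334 = 180026 J.
That's not enough to melt it all — equilibrium is at 0 °C with ice remaining.
Mass melted = 19312/334 ≈ 57.82 g.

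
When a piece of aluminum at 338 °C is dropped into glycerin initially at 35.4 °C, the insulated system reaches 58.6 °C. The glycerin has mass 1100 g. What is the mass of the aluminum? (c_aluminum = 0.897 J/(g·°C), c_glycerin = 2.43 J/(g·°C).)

m ≈ 247 g

Heat lost by the aluminum = heat gained by the glycerin:
m·0.897·(338 − 58.6) = 1100·2.43·(58.6 − 35.4)
250.62 m = 62014  ⇒  m ≈ 247.4 g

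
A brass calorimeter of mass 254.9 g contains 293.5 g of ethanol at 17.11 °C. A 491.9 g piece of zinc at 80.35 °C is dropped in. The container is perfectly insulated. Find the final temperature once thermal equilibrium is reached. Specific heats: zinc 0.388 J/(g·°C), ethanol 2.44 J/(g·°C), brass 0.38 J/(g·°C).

T_f ≈ 29.1 °C

Net heat exchanged in the isolated system is zero:
491.9·0.388·(T − 80.35) + 293.5·2.44·(T − 17.11) + 254.9·0.38·(T − 17.11) = 0
190.86(T − 80.35) + 716.14(T − 17.11) + 96.86(T − 17.11) = 0
(190.86 + 716.14 + 96.86) T = 190.86·80.35 + 716.14·17.11 + 96.86·17.11
T = 29246/1003.9 ≈ 29.13 °C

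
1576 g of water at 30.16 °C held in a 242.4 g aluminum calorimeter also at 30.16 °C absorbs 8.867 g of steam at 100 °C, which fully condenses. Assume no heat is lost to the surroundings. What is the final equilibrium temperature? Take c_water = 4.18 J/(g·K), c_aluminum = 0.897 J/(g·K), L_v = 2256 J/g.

Heat gained plus heat lost sum to zero:
condense steam: −8.867·2256 = −20004; condensate cools 100→T: 8.867·4.18·(T − 100) = 37.06(T − 100); water warms: 1576·4.18·(T − 30.16) = 6587.7(T − 30.16); cup: 217.43(T − 30.16)
6842.2 T = 20004 + 3706.4 + 205242 = 228953
T ≈ 33.46 °C — below 100 °C, confirming all the steam condensed.

T_f ≈ 33.5 °C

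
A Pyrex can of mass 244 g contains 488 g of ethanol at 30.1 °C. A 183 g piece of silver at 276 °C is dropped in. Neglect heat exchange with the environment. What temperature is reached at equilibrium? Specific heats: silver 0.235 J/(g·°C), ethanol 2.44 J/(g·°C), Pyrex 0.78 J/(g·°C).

T_f ≈ 37.5 °C

Energy conservation, ΣQ = 0:
183×0.235×(T − 276) + 488×2.44×(T − 30.1) + 244×0.78×(T − 30.1) = 0
43(T − 276) + 1190.7(T − 30.1) + 190.32(T − 30.1) = 0
(43 + 1190.7 + 190.32) T = 43×276 + 1190.7×30.1 + 190.32×30.1
T ≈ 37.53 °C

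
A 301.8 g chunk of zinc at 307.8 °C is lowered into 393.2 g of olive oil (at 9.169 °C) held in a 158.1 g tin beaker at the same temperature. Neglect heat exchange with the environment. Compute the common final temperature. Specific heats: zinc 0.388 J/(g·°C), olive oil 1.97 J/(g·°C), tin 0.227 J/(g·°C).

T_f is the heat-capacity-weighted average of the initial temperatures:
T_f = (117.1*307.8 + 774.6*9.169 + 35.89*9.169) / (117.1 + 774.6 + 35.89)
    = 43474 / 927.59 ≈ 46.87 °C

T_f ≈ 46.9 °C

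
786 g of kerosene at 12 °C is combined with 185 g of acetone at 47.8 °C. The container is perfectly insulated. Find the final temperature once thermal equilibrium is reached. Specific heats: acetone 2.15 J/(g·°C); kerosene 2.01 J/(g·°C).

T_f ≈ 19.2 °C

|Q_acetone| = |Q_kerosene|:
185·2.15·(47.8 − T) = 786·2.01·(T − 12)
397.75(47.8 − T) = 1579.9(T − 12)
1977.6 T = 37971  ⇒  T ≈ 19.20 °C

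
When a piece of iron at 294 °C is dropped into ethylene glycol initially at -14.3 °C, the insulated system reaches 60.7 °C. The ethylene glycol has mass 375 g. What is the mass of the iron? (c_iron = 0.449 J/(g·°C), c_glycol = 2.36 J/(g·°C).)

|Q_iron| = |Q_glycol|:
m·0.449·(294 − 60.7) = 375·2.36·(60.7 − (-14.3))
104.75 m = 66375  ⇒  m ≈ 633.6 g

m ≈ 634 g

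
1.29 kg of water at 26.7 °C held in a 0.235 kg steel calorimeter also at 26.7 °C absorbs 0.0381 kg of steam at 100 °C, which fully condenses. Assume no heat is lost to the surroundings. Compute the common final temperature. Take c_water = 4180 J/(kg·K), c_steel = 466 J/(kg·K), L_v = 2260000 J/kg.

Energy balance with sensible and latent terms:
condense steam: −0.0381·2260000 = −86106; condensate cools 100→T: 0.0381·4180·(T − 100) = 159.26(T − 100); original water: 5392.2(T − 26.7); cup: 109.51(T − 26.7)
5661 T = 86106 + 15926 + 146896 = 248927
T ≈ 43.97 °C — below 100 °C, confirming all the steam condensed.

T_f ≈ 44.0 °C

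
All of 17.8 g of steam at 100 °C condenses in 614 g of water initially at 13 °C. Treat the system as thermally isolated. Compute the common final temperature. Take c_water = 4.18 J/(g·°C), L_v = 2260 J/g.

T_f ≈ 30.7 °C

Setting the total heat transfer to zero:
steam→water at 100 °C releases m L_v = 17.8×2260 = 40228
  condensate cools 100→T: 17.8×4.18×(T − 100) = 74.4(T − 100)
  original water: 2566.5(T − 13)
2640.9 T = 40228 + 7440.4 + 33365 = 81033
T ≈ 30.68 °C (< 100 °C, so full condensation is consistent).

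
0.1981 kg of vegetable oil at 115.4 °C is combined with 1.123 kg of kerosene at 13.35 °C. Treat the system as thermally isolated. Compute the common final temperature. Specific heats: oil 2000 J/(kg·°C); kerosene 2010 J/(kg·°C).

T_f is the heat-capacity-weighted average of the initial temperatures:
T_f = (396.2·115.4 + 2257.2·13.35) / (396.2 + 2257.2)
    = 75856 / 2653.4 ≈ 28.59 °C

T_f ≈ 28.6 °C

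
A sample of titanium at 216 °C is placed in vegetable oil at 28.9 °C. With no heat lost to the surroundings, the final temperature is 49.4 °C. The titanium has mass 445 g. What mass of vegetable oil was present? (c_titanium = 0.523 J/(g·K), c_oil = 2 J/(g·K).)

Heat lost by the titanium = heat gained by the oil:
445×0.523×(216 − 49.4) = m×2×(49.4 − 28.9)
41 m = 38774  ⇒  m ≈ 945.7 g

m ≈ 946 g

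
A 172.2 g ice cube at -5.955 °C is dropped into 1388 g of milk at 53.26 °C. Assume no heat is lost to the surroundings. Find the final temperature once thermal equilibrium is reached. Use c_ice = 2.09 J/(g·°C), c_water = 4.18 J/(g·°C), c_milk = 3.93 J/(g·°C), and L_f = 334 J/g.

Sum of m c ΔT and latent-heat terms is zero:
ice -5.955→0 °C: 172.2×2.09×5.955 = 2143.2
  melt ice: 172.2×334 = 57515
  meltwater 0→T: 172.2×4.18×T = 719.8 T
  milk cools: 1388×3.93×(T − 53.26) = 5454.8(T − 53.26)
6174.6 T = 290525 − 59658 = 230867
T ≈ 37.39 °C. Since T > 0 °C, the all-ice-melts assumption holds.

T_f ≈ 37.4 °C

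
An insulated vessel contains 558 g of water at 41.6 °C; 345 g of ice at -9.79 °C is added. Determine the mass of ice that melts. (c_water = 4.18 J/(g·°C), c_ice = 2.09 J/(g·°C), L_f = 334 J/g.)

Water can give up m c ΔT = 558·4.18·41.6 = 97030 J before reaching 0 °C.
Of that, 345·2.09·9.79 = 7059.1 J goes to bring the ice to 0 °C, leaving 89970 J.
Melting all 345 g of ice would need 345·334 = 115230 J.
That's not enough to melt it all — equilibrium is at 0 °C with ice remaining.
Mass melted = 89970/334 ≈ 269.4 g.

m_melted ≈ 269 g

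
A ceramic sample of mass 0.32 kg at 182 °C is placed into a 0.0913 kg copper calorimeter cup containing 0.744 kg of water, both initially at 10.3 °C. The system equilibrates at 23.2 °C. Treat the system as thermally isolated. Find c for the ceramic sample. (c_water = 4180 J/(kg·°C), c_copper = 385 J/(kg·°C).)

c ≈ 798 J/(kg·°C)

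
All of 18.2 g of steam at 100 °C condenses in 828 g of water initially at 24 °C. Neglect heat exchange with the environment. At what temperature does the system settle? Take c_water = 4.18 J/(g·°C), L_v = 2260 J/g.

T_f ≈ 37.3 °C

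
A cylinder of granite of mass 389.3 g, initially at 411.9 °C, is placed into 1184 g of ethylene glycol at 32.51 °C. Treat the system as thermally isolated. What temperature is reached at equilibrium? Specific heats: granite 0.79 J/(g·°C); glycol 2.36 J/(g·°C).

T_f ≈ 70.1 °C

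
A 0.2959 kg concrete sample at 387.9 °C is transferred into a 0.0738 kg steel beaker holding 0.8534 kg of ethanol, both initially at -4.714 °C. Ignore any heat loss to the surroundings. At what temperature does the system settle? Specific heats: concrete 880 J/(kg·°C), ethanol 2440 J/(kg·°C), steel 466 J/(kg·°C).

T_f = Σ m_i c_i T_i / Σ m_i c_i:
T_f = (260.39×387.9 + 2082.3×(-4.714) + 34.39×(-4.714)) / (260.39 + 2082.3 + 34.39)
    = 91028 / 2377.1 ≈ 38.29 °C

T_f ≈ 38.3 °C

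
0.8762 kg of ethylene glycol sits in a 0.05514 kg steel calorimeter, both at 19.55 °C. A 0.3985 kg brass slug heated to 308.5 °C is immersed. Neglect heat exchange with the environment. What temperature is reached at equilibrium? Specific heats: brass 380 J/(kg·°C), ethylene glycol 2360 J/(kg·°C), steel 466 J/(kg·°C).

T_f ≈ 39.0 °C

Heat gained plus heat lost sum to zero:
0.3985·380·(T − 308.5) + 0.8762·2360·(T − 19.55) + 0.05514·466·(T − 19.55) = 0
151.43(T − 308.5) + 2067.8(T − 19.55) + 25.7(T − 19.55) = 0
2245 T = 87645
T = 87645 / 2245 = 39 °C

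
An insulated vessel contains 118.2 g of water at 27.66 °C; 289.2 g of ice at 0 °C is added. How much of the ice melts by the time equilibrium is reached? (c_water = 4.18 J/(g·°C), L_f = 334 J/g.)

m_melted ≈ 40.9 g

Cooling the water to 0 °C releases 118.2·4.18·27.66 = 13666 J.
Fully melting the ice requires m_ice L_f = 289.2·334 = 96593 J.
13666 J < 96593 J, so only part of the ice melts and the system sits at 0 °C.
m_melt = 13666 / L_f = 40.92 g.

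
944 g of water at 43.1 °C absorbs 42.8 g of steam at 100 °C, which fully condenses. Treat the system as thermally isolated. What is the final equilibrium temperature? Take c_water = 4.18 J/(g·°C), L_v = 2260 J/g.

T_f ≈ 69.0 °C

Heat gained plus heat lost sum to zero:
latent heat released on condensation: 42.8·2260 = 96728; condensate cools 100→T: 42.8·4.18·(T − 100) = 178.9(T − 100); water warms: 944·4.18·(T − 43.1) = 3945.9(T − 43.1)
4124.8 T = 96728 + 17890 + 170069 = 284688
T ≈ 69.02 °C, under the boiling point, so the assumption holds.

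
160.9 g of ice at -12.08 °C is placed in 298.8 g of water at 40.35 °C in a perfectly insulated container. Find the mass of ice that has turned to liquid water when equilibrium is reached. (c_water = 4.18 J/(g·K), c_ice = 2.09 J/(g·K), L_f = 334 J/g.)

Water can give up m c ΔT = 298.8×4.18×40.35 = 50397 J before reaching 0 °C.
Of that, 160.9×2.09×12.08 = 4062.3 J goes to bring the ice to 0 °C, leaving 46334 J.
Melting all 160.9 g of ice would need 160.9×334 = 53741 J.
Since 46334 < 53741 J, not all the ice melts; equilibrium is at 0 °C.
m_melt = 46334 / L_f = 138.7 g.

m_melted ≈ 139 g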